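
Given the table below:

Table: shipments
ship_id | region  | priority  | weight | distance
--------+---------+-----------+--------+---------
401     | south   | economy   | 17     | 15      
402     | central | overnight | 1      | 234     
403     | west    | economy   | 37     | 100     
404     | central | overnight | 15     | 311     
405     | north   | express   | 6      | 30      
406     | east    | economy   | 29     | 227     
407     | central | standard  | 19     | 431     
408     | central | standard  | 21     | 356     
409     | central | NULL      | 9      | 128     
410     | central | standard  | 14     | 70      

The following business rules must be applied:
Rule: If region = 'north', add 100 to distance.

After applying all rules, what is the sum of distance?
2002

Step 1: Count records where region = 'north': 1
Step 2: Total bonus added: 1 × 100 = 100
Step 3: Original sum of distance: 1902
Step 4: Final sum = 1902 + 100 = 2002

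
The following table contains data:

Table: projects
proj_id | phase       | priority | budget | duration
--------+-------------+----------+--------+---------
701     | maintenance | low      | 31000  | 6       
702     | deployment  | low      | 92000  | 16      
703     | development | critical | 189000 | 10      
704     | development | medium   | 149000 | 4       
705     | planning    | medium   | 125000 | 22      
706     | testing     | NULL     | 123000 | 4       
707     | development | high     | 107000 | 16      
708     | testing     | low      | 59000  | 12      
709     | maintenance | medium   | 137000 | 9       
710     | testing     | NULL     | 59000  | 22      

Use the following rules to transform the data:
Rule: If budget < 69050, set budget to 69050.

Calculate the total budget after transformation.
1129150

Step 1: 3 records have budget < 69050
Step 2: These records originally summed to 149000
Step 3: After setting to minimum: 3 × 69050 = 207150
Step 4: Unaffected records sum: 922000
Step 5: Final sum = 207150 + 922000 = 1129150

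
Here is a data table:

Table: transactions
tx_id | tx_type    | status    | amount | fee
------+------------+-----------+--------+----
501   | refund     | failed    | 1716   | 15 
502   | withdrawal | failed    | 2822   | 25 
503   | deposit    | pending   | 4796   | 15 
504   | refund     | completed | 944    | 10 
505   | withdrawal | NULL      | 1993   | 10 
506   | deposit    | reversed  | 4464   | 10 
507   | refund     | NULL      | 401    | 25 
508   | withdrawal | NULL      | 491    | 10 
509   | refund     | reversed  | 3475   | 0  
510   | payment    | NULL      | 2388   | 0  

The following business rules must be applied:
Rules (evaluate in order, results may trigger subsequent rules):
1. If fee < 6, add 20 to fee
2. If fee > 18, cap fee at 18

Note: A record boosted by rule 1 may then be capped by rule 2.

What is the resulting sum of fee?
142

Step 1: Apply rule 1 to records with fee < 6
  - 2 records get bonus of 20
  - Of these, 2 records then exceed 18 and get capped
Step 2: Apply rule 2 to records with fee > 18
  - 2 records (original) are capped
Step 3: Calculate final sum = 142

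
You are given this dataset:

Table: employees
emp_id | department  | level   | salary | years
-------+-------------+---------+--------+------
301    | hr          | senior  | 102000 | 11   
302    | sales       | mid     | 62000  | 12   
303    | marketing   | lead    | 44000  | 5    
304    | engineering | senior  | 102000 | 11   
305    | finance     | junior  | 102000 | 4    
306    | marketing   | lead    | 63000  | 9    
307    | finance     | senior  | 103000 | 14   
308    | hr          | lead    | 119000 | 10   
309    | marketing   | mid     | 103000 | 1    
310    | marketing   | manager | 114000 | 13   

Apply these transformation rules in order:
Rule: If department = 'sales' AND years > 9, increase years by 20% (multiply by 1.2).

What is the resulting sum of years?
92.4

Step 1: Find records where department = 'sales' AND years > 9
Step 2: 1 records match, summing to 12
Step 3: After multiplier: 12 × 1.2 = 14.4
Step 4: Unaffected records sum: 78
Step 5: Final sum = 14.4 + 78 = 92.4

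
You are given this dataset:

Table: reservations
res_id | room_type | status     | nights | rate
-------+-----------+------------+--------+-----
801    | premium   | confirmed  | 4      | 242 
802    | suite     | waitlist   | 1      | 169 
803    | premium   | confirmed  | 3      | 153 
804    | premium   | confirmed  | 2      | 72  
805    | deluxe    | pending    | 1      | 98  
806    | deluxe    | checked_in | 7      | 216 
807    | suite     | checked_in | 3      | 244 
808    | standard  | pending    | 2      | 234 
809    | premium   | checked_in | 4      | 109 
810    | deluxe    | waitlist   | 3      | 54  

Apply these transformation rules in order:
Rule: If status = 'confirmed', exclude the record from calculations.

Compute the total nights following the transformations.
21

Step 1: Identify records where status = 'confirmed'
Step 2: The excluded records sum to 9
Step 3: Original total nights = 30
Step 4: Remaining total = 30 - 9 = 21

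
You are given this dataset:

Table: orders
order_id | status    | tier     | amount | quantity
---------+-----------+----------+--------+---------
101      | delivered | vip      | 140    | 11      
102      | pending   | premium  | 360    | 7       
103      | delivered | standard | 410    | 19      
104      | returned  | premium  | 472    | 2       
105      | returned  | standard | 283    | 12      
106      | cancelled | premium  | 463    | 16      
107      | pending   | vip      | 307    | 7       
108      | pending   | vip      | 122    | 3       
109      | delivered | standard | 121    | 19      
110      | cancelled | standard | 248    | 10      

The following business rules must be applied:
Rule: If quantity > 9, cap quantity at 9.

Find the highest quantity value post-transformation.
9

Step 1: Original maximum quantity = 19
Step 2: Apply cap at 9
Step 3: 6 records had quantity > 9 and were capped
Step 4: Maximum after transformation = 9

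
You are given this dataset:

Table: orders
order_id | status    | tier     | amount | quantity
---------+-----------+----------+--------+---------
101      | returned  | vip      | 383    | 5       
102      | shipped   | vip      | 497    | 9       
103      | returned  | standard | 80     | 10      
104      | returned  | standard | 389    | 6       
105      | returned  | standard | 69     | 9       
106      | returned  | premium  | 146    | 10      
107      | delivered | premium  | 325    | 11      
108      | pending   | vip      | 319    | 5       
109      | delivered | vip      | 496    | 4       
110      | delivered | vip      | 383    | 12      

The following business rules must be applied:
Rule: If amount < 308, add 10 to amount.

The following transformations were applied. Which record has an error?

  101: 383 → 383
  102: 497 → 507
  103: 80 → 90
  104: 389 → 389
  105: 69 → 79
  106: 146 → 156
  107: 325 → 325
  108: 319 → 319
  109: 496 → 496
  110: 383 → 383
Record 102 has an error. The correct transformed value should be 497, not 507.

Step 1: Check each record against the rule
Step 2: Record 102 has amount = 497
Step 3: Since 497 >= 308, the bonus should not have been applied
Step 4: Correct value = 497, but claimed value = 507
Conclusion: Record 102 has the error.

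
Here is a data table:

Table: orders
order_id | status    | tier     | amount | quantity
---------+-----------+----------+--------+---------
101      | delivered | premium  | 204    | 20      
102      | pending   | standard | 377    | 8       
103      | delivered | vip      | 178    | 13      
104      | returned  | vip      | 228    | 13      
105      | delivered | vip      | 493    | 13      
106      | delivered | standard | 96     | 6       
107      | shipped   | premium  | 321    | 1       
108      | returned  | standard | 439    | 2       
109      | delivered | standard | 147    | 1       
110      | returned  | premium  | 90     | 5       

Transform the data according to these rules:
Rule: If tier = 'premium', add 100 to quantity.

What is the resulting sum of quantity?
382

Step 1: Count records where tier = 'premium': 3
Step 2: Total bonus added: 3 × 100 = 300
Step 3: Original sum of quantity: 82
Step 4: Final sum = 82 + 300 = 382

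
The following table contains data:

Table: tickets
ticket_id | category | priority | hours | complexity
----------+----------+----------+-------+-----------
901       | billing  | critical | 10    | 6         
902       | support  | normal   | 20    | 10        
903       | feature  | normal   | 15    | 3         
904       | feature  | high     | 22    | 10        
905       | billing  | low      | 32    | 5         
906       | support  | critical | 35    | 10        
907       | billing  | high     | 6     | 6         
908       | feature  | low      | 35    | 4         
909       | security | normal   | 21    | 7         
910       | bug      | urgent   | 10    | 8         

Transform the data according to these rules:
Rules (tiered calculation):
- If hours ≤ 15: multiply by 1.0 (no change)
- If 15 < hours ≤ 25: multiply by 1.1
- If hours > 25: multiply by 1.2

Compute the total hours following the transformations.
232.7

Step 1: Tier 1 (hours ≤ 15): 4 records, sum = 41 × 1.0 = 41.0
Step 2: Tier 2 (15 < hours ≤ 25): 3 records, sum = 63 × 1.1 = 69.3
Step 3: Tier 3 (hours > 25): 3 records, sum = 102 × 1.2 = 122.4
Step 4: Final sum = 41.0 + 69.3 + 122.4 = 232.7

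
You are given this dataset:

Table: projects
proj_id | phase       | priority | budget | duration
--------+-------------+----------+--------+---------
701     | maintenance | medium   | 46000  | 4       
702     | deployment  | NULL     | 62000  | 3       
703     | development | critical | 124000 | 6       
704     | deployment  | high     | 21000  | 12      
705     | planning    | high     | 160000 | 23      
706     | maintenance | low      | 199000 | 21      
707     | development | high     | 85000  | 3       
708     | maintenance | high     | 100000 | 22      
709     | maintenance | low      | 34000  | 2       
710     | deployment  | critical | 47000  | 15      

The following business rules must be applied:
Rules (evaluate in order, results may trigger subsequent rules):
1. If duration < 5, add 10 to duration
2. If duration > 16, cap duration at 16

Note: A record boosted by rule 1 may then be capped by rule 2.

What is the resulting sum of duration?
133

Step 1: Apply rule 1 to records with duration < 5
  - 4 records get bonus of 10
  - Of these, 0 records then exceed 16 and get capped
Step 2: Apply rule 2 to records with duration > 16
  - 3 records (original) are capped
Step 3: Calculate final sum = 133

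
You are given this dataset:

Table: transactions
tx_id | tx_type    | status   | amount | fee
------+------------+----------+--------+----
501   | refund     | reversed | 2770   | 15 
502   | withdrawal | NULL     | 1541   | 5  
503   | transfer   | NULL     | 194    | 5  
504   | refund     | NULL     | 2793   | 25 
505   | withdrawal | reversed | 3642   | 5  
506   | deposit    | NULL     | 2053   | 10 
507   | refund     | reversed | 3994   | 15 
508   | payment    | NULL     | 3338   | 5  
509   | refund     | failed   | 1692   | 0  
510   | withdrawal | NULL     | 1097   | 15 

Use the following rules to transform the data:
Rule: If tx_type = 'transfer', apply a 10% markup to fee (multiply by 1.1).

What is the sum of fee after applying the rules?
100.5

Step 1: Records with tx_type = 'transfer' have total fee = 5
Step 2: Apply multiplier: 5 × 1.1 = 5.5
Step 3: Other records total: 95
Step 4: Final sum = 5.5 + 95 = 100.5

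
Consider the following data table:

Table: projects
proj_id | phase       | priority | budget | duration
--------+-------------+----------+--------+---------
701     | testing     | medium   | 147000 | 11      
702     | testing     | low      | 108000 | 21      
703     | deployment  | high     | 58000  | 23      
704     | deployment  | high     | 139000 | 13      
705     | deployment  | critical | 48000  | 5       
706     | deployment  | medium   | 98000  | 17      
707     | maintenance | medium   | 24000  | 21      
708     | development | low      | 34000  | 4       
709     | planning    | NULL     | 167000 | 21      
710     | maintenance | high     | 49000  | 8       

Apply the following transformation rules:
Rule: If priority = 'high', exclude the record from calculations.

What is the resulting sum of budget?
626000

Step 1: Identify records where priority = 'high'
Step 2: The excluded records sum to 246000
Step 3: Original total budget = 872000
Step 4: Remaining total = 872000 - 246000 = 626000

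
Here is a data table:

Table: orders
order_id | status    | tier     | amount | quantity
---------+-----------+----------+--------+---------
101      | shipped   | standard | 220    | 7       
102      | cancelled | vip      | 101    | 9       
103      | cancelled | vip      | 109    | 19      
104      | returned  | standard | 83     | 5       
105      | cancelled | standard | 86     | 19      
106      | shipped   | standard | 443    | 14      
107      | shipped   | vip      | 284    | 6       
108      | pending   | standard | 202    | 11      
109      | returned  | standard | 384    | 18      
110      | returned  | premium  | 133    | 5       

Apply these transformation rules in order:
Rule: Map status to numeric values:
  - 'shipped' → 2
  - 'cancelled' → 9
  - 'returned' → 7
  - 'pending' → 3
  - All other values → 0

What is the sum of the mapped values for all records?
57

Step 1: Apply mapping to each record
Step 2: Count by status:
  'shipped': 3 records × 2 = 6
  'cancelled': 3 records × 9 = 27
  'returned': 3 records × 7 = 21
  'pending': 1 records × 3 = 3
Step 3: Sum all mapped values = 57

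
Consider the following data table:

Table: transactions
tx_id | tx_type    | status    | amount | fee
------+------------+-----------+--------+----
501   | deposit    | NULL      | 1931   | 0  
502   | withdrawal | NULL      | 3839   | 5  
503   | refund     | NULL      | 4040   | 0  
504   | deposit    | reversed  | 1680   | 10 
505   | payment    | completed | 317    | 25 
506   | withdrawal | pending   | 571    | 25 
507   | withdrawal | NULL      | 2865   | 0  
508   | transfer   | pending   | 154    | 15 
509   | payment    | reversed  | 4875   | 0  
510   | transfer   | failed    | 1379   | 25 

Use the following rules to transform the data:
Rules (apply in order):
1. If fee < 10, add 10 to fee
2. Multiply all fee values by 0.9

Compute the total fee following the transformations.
139.5

Step 1: Apply Rule 1 - Add 10 to records with fee < 10
  - 5 records affected: 5 + (5 × 10) = 55
  - Unaffected records: 100
  - Sum after Rule 1: 155
Step 2: Apply Rule 2 - Multiply all by 0.9
  - 155 × 0.9 = 139.5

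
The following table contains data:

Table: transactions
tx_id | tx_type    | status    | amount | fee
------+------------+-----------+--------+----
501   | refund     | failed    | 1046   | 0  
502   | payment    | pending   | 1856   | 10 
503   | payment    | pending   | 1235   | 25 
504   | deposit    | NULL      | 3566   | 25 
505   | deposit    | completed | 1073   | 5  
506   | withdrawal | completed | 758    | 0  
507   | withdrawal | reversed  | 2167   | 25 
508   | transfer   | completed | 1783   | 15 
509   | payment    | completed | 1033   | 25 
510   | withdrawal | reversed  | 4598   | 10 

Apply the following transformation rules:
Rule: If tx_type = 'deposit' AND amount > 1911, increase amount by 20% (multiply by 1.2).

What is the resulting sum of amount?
19828.2

Step 1: Find records where tx_type = 'deposit' AND amount > 1911
Step 2: 1 records match, summing to 3566
Step 3: After multiplier: 3566 × 1.2 = 4279.2
Step 4: Unaffected records sum: 15549
Step 5: Final sum = 4279.2 + 15549 = 19828.2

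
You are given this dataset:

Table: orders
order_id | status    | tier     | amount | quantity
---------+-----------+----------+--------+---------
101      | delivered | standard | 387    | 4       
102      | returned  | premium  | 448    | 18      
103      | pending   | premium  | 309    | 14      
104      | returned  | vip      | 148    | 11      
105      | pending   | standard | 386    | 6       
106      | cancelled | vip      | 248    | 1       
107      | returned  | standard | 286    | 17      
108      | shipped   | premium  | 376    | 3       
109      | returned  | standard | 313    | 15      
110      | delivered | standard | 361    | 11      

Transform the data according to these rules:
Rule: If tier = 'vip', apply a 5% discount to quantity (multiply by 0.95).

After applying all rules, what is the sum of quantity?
99.4

Step 1: Records with tier = 'vip' have total quantity = 12
Step 2: Apply multiplier: 12 × 0.95 = 11.4
Step 3: Other records total: 88
Step 4: Final sum = 11.4 + 88 = 99.4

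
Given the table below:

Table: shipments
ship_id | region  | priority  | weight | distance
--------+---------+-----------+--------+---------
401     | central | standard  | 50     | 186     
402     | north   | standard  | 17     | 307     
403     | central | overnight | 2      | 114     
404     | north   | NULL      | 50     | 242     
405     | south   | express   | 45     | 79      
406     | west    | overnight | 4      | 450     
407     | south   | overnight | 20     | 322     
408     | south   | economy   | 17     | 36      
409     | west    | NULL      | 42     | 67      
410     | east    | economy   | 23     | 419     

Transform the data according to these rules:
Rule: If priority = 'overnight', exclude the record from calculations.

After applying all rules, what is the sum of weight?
244

Step 1: Identify records where priority = 'overnight'
Step 2: The excluded records sum to 26
Step 3: Original total weight = 270
Step 4: Remaining total = 270 - 26 = 244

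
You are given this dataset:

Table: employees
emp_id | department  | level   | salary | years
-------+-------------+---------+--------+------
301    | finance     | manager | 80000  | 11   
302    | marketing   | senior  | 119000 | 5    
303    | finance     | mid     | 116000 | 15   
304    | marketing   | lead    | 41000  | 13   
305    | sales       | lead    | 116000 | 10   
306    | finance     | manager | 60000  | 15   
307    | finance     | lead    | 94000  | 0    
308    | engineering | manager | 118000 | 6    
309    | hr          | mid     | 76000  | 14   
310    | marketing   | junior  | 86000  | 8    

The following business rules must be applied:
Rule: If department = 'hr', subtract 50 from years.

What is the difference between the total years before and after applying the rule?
50

Step 1: Original sum of years = 97
Step 2: 1 records have department = 'hr'
Step 3: Each affected record changes by -50
Step 4: Total change = 1 × -50 = -50
Step 5: New sum = 97 + -50 = 47
Step 6: Difference = |47 - 97| = 50
        (Sum decreased by 50)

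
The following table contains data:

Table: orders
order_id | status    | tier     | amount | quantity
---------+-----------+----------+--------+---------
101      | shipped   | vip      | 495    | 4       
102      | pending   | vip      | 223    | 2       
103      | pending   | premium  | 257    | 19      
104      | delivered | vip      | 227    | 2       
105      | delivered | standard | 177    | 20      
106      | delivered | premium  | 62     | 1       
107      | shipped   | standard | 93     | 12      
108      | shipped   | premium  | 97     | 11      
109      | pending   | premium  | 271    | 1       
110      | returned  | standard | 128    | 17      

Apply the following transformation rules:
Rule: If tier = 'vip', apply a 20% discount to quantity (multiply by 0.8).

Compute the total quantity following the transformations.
87.4

Step 1: Records with tier = 'vip' have total quantity = 8
Step 2: Apply multiplier: 8 × 0.8 = 6.4
Step 3: Other records total: 81
Step 4: Final sum = 6.4 + 81 = 87.4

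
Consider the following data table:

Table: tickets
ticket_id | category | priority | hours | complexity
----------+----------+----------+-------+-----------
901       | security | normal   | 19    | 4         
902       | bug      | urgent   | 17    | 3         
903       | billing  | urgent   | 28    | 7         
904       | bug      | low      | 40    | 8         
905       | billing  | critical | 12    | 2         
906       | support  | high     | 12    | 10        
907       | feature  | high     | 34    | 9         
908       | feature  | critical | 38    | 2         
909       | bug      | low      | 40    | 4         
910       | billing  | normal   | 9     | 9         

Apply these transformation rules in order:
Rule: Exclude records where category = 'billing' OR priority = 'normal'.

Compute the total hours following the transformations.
181

Step 1: Find records where category = 'billing' OR priority = 'normal'
Step 2: 4 records match, summing to 68
Step 3: Original sum: 249
Step 4: Remaining sum = 249 - 68 = 181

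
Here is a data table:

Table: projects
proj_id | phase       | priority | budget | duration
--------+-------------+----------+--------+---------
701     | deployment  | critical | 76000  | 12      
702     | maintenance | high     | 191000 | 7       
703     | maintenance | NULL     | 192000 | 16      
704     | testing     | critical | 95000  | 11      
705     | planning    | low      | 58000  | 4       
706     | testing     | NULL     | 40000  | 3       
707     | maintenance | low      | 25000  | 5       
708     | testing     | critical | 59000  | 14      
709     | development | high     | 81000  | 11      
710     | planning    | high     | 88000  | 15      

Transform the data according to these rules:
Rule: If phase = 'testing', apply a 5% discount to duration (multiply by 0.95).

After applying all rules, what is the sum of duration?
96.6

Step 1: Records with phase = 'testing' have total duration = 28
Step 2: Apply multiplier: 28 × 0.95 = 26.6
Step 3: Other records total: 70
Step 4: Final sum = 26.6 + 70 = 96.6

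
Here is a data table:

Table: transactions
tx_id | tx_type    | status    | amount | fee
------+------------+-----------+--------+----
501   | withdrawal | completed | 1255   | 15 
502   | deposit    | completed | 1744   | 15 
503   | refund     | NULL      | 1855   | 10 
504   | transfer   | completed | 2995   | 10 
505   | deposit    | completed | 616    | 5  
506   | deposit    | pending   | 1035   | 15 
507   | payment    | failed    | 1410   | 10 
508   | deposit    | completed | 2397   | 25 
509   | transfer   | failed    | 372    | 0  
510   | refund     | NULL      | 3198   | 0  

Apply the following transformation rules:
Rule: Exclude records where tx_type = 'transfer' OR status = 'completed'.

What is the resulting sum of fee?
35

Step 1: Find records where tx_type = 'transfer' OR status = 'completed'
Step 2: 6 records match, summing to 70
Step 3: Original sum: 105
Step 4: Remaining sum = 105 - 70 = 35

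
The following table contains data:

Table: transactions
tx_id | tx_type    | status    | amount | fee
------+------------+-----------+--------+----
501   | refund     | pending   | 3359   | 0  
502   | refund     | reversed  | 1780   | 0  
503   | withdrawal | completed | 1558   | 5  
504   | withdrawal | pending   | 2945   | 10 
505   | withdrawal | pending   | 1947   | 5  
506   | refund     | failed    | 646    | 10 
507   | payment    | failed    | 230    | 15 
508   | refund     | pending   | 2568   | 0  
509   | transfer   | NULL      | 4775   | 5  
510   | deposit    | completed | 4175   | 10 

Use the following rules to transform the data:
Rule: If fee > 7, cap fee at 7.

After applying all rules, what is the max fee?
7

Step 1: Original maximum fee = 15
Step 2: Apply cap at 7
Step 3: 4 records had fee > 7 and were capped
Step 4: Maximum after transformation = 7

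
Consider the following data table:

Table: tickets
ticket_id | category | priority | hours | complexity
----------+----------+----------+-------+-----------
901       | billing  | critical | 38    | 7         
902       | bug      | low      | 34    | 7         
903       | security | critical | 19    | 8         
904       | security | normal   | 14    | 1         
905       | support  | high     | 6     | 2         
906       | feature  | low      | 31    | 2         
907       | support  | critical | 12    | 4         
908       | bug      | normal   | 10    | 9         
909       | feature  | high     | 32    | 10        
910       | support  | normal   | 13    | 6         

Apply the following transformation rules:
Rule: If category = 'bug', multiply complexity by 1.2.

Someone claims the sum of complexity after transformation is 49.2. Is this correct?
No, the correct result is 59.2.

Step 1: Calculate the correct sum after transformation
Step 2: Apply multiplier 1.2 to records where category = 'bug'
Step 3: Correct result = 59.2
Step 4: Claimed result = 49.2
Step 5: 59.2 ≠ 49.2
Conclusion: The claimed result is incorrect. The correct answer is 59.2.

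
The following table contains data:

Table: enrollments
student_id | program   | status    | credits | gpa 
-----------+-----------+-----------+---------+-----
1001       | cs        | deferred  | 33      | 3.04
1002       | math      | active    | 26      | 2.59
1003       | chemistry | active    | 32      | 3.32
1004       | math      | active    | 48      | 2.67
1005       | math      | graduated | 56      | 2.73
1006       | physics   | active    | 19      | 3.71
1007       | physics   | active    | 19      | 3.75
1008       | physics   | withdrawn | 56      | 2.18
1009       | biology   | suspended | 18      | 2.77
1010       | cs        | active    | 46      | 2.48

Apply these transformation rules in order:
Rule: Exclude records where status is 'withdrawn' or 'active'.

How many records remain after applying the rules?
3

Step 1: Count records to exclude
  - 1 (withdrawn) + 6 (active) = 7 records
Step 2: Total records: 10
Step 3: Remaining = 10 - 7 = 3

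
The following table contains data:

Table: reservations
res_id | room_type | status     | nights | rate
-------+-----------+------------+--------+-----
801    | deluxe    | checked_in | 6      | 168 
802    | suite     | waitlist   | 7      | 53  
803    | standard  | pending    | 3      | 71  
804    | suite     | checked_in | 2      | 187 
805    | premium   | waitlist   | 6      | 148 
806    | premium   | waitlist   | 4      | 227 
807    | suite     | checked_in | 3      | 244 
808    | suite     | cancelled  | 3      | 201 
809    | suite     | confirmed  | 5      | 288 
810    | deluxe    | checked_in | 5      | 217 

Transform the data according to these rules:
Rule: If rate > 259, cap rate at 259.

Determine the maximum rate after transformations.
259

Step 1: Original maximum rate = 288
Step 2: Apply cap at 259
Step 3: 1 records had rate > 259 and were capped
Step 4: Maximum after transformation = 259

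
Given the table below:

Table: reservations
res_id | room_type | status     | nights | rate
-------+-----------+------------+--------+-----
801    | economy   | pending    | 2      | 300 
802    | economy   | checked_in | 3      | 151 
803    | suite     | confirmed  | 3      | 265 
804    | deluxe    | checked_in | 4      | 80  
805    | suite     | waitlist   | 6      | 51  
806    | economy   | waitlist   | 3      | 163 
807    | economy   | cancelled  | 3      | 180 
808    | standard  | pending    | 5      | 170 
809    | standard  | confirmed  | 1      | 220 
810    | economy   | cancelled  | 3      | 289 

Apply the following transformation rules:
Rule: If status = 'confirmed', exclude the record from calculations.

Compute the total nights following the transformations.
29

Step 1: Identify records where status = 'confirmed'
Step 2: The excluded records sum to 4
Step 3: Original total nights = 33
Step 4: Remaining total = 33 - 4 = 29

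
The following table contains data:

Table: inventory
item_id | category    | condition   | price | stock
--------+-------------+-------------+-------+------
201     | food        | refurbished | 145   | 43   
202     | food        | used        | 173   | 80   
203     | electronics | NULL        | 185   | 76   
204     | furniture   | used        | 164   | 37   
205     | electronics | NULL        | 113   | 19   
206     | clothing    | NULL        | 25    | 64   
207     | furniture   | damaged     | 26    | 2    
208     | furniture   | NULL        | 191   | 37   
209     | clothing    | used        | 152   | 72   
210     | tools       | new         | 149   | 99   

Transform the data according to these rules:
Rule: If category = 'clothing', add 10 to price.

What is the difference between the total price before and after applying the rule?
20

Step 1: Original sum of price = 1323
Step 2: 2 records have category = 'clothing'
Step 3: Each affected record changes by 10
Step 4: Total change = 2 × 10 = 20
Step 5: New sum = 1323 + 20 = 1343
Step 6: Difference = |1343 - 1323| = 20
        (Sum increased by 20)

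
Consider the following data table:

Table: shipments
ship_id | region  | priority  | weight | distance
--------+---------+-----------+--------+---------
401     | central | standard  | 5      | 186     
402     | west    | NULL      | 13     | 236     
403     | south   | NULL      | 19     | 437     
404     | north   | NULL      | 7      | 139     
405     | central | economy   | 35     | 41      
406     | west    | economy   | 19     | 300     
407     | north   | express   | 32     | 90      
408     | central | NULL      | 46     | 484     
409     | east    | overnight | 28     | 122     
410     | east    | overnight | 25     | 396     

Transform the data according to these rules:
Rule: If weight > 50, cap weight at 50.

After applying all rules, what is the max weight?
46

Step 1: Original maximum weight = 46
Step 2: Check cap of 50 against maximum
Step 3: No records exceed the cap (max 46 <= cap 50), so no capping applies
Step 4: Maximum after transformation = 46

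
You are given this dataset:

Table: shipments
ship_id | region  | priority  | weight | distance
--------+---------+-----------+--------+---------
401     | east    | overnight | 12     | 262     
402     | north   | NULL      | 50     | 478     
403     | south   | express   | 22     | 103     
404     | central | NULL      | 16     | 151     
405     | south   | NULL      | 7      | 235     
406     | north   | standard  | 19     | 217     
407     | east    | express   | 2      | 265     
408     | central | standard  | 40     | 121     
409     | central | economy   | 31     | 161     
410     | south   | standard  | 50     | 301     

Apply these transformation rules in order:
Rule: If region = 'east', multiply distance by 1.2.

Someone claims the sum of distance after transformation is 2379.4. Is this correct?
No, the correct result is 2399.4.

Step 1: Calculate the correct sum after transformation
Step 2: Apply multiplier 1.2 to records where region = 'east'
Step 3: Correct result = 2399.4
Step 4: Claimed result = 2379.4
Step 5: 2399.4 ≠ 2379.4
Conclusion: The claimed result is incorrect. The correct answer is 2399.4.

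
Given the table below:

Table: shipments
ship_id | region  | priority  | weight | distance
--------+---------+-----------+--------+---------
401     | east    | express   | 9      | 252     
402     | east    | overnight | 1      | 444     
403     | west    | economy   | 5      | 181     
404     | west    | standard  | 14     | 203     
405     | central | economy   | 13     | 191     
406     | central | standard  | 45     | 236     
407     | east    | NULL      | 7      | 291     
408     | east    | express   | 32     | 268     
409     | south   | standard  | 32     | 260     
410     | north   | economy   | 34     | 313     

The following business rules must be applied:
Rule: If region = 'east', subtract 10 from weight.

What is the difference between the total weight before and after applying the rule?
40

Step 1: Original sum of weight = 192
Step 2: 4 records have region = 'east'
Step 3: Each affected record changes by -10
Step 4: Total change = 4 × -10 = -40
Step 5: New sum = 192 + -40 = 152
Step 6: Difference = |152 - 192| = 40
        (Sum decreased by 40)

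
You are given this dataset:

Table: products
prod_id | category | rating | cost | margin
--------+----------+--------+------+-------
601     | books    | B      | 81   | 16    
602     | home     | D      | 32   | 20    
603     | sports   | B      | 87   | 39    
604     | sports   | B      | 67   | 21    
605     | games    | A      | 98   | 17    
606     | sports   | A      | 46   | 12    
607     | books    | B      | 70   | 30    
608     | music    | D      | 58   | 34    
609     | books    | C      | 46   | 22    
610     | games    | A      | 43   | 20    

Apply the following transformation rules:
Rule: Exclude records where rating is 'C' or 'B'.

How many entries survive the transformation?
5

Step 1: Count records to exclude
  - 1 (C) + 4 (B) = 5 records
Step 2: Total records: 10
Step 3: Remaining = 10 - 5 = 5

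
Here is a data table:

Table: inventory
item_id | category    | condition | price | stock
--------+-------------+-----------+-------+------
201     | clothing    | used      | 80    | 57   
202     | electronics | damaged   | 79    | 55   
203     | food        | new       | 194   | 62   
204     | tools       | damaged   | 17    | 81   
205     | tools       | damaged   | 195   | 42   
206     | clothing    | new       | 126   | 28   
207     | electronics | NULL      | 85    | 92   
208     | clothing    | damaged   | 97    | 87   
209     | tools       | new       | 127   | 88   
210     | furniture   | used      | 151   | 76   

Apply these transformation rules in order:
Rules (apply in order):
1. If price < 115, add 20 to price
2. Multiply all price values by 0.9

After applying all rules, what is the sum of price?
1125.9

Step 1: Apply Rule 1 - Add 20 to records with price < 115
  - 5 records affected: 358 + (5 × 20) = 458
  - Unaffected records: 793
  - Sum after Rule 1: 1251
Step 2: Apply Rule 2 - Multiply all by 0.9
  - 1251 × 0.9 = 1125.9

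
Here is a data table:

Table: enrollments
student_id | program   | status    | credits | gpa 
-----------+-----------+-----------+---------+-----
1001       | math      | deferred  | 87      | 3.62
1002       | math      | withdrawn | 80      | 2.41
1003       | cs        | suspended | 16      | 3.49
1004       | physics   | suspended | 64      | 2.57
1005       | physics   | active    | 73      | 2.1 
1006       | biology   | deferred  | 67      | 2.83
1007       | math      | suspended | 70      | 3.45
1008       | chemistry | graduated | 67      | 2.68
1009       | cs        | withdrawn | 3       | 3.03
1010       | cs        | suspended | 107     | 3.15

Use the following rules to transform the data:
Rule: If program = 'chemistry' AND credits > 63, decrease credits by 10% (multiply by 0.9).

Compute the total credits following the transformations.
627.3

Step 1: Find records where program = 'chemistry' AND credits > 63
Step 2: 1 records match, summing to 67
Step 3: After multiplier: 67 × 0.9 = 60.3
Step 4: Unaffected records sum: 567
Step 5: Final sum = 60.3 + 567 = 627.3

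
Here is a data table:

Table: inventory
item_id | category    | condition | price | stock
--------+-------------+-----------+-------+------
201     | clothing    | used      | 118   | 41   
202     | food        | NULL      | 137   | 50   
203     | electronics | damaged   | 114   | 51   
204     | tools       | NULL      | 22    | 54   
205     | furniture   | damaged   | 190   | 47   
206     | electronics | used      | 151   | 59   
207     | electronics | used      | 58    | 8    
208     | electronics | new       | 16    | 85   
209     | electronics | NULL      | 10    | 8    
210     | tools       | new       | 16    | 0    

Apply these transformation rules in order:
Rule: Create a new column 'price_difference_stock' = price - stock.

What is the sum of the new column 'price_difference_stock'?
429

Step 1: For each record, compute price - stock
Example calculations:
  118 - 41 = 77
  137 - 50 = 87
  114 - 51 = 63
  ...
Step 2: Sum all derived values
Step 3: Total = 429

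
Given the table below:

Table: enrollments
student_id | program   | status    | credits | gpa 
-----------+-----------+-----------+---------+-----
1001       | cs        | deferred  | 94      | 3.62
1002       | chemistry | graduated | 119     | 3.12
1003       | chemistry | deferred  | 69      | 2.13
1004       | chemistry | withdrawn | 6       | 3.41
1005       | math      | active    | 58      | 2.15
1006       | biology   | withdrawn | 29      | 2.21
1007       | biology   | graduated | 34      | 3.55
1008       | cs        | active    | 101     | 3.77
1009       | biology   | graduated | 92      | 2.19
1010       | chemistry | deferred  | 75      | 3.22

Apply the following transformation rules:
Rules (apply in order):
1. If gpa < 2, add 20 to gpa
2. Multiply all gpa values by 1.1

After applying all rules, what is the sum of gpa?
32.31

Step 1: Apply Rule 1 - Add 20 to records with gpa < 2
  - 0 records affected: 0 + (0 × 20) = 0
  - Unaffected records: 29.37
  - Sum after Rule 1: 29.37
Step 2: Apply Rule 2 - Multiply all by 1.1
  - 29.37 × 1.1 = 32.31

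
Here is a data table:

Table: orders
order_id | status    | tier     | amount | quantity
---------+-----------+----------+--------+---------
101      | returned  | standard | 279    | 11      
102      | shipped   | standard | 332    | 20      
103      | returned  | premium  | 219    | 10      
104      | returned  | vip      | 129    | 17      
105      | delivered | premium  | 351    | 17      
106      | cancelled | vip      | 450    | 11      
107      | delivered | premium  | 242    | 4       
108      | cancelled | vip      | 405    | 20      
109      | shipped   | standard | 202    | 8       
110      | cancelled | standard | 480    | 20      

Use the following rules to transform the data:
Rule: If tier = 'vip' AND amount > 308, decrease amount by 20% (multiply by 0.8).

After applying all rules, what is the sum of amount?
2918.0

Step 1: Find records where tier = 'vip' AND amount > 308
Step 2: 2 records match, summing to 855
Step 3: After multiplier: 855 × 0.8 = 684.0
Step 4: Unaffected records sum: 2234
Step 5: Final sum = 684.0 + 2234 = 2918.0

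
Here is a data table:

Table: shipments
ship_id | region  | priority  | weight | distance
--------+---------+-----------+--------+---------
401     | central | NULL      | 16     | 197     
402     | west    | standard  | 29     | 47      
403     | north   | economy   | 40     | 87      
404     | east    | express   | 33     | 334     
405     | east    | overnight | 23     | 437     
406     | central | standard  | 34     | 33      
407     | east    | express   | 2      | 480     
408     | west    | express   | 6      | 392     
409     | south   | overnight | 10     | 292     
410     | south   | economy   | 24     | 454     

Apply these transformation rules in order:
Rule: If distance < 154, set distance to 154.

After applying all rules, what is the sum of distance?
3048

Step 1: 3 records have distance < 154
Step 2: These records originally summed to 167
Step 3: After setting to minimum: 3 × 154 = 462
Step 4: Unaffected records sum: 2586
Step 5: Final sum = 462 + 2586 = 3048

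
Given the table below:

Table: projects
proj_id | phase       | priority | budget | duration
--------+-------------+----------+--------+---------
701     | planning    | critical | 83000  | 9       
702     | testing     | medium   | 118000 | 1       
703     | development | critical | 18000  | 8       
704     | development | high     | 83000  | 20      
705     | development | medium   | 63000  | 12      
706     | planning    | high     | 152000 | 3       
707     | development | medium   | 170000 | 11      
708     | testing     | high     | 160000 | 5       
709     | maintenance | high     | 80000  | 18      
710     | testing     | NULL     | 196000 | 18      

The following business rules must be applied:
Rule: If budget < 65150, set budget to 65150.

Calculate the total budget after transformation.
1172300

Step 1: 2 records have budget < 65150
Step 2: These records originally summed to 81000
Step 3: After setting to minimum: 2 × 65150 = 130300
Step 4: Unaffected records sum: 1042000
Step 5: Final sum = 130300 + 1042000 = 1172300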